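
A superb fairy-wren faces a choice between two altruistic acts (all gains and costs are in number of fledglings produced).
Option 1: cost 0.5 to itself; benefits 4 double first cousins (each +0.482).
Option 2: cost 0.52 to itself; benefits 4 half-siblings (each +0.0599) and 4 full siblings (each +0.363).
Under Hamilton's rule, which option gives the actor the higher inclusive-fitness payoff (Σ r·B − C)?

Option 1: r to a double first cousin = 0.25.
Option 1: Σ r·B − C = (4·0.25·0.482) − 0.5 = -0.018.
Option 2: r to a half-sibling = 0.25.
Option 2: r to a full sibling = 0.5.
Option 2: Σ r·B − C = (4·0.25·0.0599 + 4·0.5·0.363) − 0.52 = 0.2659.
Option 2 has the higher net inclusive-fitness payoff.

Option 2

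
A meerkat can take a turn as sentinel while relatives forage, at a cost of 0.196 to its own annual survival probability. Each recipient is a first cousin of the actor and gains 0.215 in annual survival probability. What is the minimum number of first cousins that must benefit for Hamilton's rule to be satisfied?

r to a first cousin = 0.125 (first cousins share one grandparent pair — two paths of length 4: r = 2·(1/2)^4 = 1/8).
Hamilton's rule: n·r·B > C  ⇒  n > C/(r·B) = 0.196/(0.125·0.215) = 7.293.
The smallest integer exceeding 7.293 is 8.

8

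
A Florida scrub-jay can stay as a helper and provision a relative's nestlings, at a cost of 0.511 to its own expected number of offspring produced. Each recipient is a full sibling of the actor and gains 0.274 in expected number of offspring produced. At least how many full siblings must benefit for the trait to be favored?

r to a full sibling = 0.5 (full sibs share both parents — two paths of length 2: r = 2·(1/2)^2 = 1/2).
Hamilton's rule: n·r·B > C  ⇒  n > C/(r·B) = 0.511/(0.5·0.274) = 3.73.
The smallest integer exceeding 3.73 is 4.

4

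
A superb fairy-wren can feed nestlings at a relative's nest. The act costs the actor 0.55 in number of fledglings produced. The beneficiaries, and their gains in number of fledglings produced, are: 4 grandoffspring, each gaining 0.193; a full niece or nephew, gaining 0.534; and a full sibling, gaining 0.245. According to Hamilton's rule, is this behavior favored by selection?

No

Hamilton's rule: the trait is favored when the sum of r·B over every recipient exceeds the actor's cost C.
r to a grandoffspring = 1/4 (two parent–offspring links: r = (1/2)^2 = 1/4).
r to a full niece or nephew = 0.25 (full aunt/uncle↔niece/nephew: two paths of length 3 through the shared grandparent pair: r = 2·(1/2)^3 = 1/4).
r to a full sibling = 1/2 (full sibs share both parents — two paths of length 2: r = 2·(1/2)^2 = 1/2).
Summing one r·B term per recipient: 4·0.25·0.193 + 1·0.25·0.534 + 1·0.5·0.245 = 0.449.
0.449 < 0.55: the indirect benefit is less than the cost.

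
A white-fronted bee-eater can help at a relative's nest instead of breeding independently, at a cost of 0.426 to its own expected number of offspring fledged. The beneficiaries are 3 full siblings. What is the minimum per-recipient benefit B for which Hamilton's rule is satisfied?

0.284

r to a full sibling = 1/2 (full sibs share both parents — two paths of length 2: r = 2·(1/2)^2 = 1/2).
Hamilton's rule with n recipients of equal r: n·r·B > C, so B > C/(n·r) = 0.426/(3·0.5) = 0.284.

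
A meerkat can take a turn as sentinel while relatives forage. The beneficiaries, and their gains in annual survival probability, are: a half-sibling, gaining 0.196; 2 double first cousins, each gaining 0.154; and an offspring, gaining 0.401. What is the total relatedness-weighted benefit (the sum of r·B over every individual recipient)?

0.3265

r to a half-sibling = 0.25 (half-sibs share one parent — one path of length 2: r = (1/2)^2 = 1/4).
r to a double first cousin = 1/4 (double first cousins share both grandparent pairs — four paths of length 4: r = 4·(1/2)^4 = 1/4).
r to an offspring = 1/2 (one parent–offspring link: r = (1/2)^1 = 1/2).
Summing one r·B term per recipient: 1·0.25·0.196 + 2·0.25·0.154 + 1·0.5·0.401 = 0.3265.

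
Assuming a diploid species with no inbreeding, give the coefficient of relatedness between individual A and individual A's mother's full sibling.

Each parent–offspring link contributes a factor of 1/2, and independent paths through distinct common ancestors add.
Full aunt/uncle↔niece/nephew: two paths of length 3 through the shared grandparent pair: r = 2·(1/2)^3 = 1/4.

0.25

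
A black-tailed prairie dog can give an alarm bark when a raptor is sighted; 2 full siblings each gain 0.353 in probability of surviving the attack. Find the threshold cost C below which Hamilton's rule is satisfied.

r to a full sibling = 1/2 (full sibs share both parents — two paths of length 2: r = 2·(1/2)^2 = 1/2).
Hamilton's rule: n·r·B > C, so the trait is favored while C < n·r·B = 2·0.5·0.353 = 0.353.

0.353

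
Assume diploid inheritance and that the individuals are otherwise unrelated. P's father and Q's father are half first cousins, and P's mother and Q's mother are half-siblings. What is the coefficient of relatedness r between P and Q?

0.078125

Independent pedigree routes through distinct common ancestors add.
P and Q are related in two ways: half second cousins through their fathers (r = 1/64) and half first cousins through their mothers (r = 1/16).
r = 1/64 + 1/16 = 5/64 = 0.078125.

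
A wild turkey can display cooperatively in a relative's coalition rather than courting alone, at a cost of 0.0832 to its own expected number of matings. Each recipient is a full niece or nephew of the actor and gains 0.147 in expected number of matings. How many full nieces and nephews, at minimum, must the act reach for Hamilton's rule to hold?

3

r to a full niece or nephew = 1/4 (full aunt/uncle↔niece/nephew: two paths of length 3 through the shared grandparent pair: r = 2·(1/2)^3 = 1/4).
Hamilton's rule: n·r·B > C  ⇒  n > C/(r·B) = 0.0832/(0.25·0.147) = 2.264.
The smallest integer exceeding 2.264 is 3.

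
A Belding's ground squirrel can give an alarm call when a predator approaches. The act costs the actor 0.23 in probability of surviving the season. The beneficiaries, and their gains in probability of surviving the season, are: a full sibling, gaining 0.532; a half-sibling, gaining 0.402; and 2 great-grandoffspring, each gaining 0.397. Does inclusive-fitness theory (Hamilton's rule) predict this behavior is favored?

Yes

Hamilton's rule: the trait is favored when the sum of r·B over every recipient exceeds the actor's cost C.
r to a full sibling = 1/2 (full sibs share both parents — two paths of length 2: r = 2·(1/2)^2 = 1/2).
r to a half-sibling = 1/4 (half-sibs share one parent — one path of length 2: r = (1/2)^2 = 1/4).
r to a great-grandoffspring = 1/8 (three parent–offspring links: r = (1/2)^3 = 1/8).
Summing one r·B term per recipient: 1·0.5·0.532 + 1·0.25·0.402 + 2·0.125·0.397 = 0.46575.
0.46575 > 0.23: the indirect benefit exceeds the cost.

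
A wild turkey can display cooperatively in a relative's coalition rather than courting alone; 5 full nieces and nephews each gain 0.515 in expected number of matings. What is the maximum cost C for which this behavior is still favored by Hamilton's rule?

0.64375

r to a full niece or nephew = 1/4 (full aunt/uncle↔niece/nephew: two paths of length 3 through the shared grandparent pair: r = 2·(1/2)^3 = 1/4).
Hamilton's rule: n·r·B > C, so the trait is favored while C < n·r·B = 5·0.25·0.515 = 0.64375.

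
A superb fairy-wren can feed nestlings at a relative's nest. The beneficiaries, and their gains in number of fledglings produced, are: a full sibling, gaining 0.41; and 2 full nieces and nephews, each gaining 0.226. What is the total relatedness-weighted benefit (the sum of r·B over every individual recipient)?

r to a full sibling = 1/2 (full sibs share both parents — two paths of length 2: r = 2·(1/2)^2 = 1/2).
r to a full niece or nephew = 1/4 (full aunt/uncle↔niece/nephew: two paths of length 3 through the shared grandparent pair: r = 2·(1/2)^3 = 1/4).
Summing one r·B term per recipient: 1·0.5·0.41 + 2·0.25·0.226 = 0.318.

0.318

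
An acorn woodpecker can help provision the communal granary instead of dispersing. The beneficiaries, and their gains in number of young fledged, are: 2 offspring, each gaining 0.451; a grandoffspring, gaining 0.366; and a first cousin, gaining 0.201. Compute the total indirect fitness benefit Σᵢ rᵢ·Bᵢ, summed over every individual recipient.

0.567625

r to an offspring = 1/2 (one parent–offspring link: r = (1/2)^1 = 1/2).
r to a grandoffspring = 1/4 (two parent–offspring links: r = (1/2)^2 = 1/4).
r to a first cousin = 0.125 (first cousins share one grandparent pair — two paths of length 4: r = 2·(1/2)^4 = 1/8).
Summing one r·B term per recipient: 2·0.5·0.451 + 1·0.25·0.366 + 1·0.125·0.201 = 0.567625.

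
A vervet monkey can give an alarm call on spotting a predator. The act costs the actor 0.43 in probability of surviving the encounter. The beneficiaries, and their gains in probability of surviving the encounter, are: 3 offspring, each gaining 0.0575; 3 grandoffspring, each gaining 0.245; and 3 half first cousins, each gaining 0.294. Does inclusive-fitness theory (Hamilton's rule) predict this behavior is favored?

Hamilton's rule: the trait is favored when the sum of r·B over every recipient exceeds the actor's cost C.
r to an offspring = 0.5 (one parent–offspring link: r = (1/2)^1 = 1/2).
r to a grandoffspring = 0.25 (two parent–offspring links: r = (1/2)^2 = 1/4).
r to a half first cousin = 1/16 (half first cousins share one grandparent — one path of length 4: r = (1/2)^4 = 1/16).
Summing one r·B term per recipient: 3·0.5·0.0575 + 3·0.25·0.245 + 3·0.0625·0.294 = 0.325125.
0.325125 < 0.43: the indirect benefit is less than the cost.

No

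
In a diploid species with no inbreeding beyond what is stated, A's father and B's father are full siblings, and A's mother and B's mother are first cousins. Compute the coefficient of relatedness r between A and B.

Independent pedigree routes through distinct common ancestors add.
A and B are related in two ways: first cousins through their fathers (r = 1/8) and second cousins through their mothers (r = 1/32).
r = 1/8 + 1/32 = 5/32 = 0.15625.

0.15625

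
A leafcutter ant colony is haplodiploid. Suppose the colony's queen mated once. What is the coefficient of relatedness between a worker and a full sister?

0.75

Haplodiploid full sisters inherit their father's entire haploid genome identically (contributing 1/2) and on average half of their mother's contribution (1/2 · 1/2 = 1/4); r = 1/2 + 1/4 = 3/4.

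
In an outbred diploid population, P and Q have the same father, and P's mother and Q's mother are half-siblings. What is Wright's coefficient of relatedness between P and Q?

Wright's path rule: contributions from independent ancestry routes add.
P and Q are related in two ways: half-sibs through their shared father (r = 1/4) and half first cousins through their mothers (r = 1/16).
r = 1/4 + 1/16 = 0.3125.

0.3125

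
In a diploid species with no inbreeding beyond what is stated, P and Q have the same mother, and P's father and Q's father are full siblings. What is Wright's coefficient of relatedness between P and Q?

With two independent routes of shared ancestry, r is the sum of the two contributions.
P and Q are related in two ways: half-sibs through their shared mother (r = 1/4) and first cousins through their fathers (r = 1/8).
r = 1/4 + 1/8 = 0.375.

0.375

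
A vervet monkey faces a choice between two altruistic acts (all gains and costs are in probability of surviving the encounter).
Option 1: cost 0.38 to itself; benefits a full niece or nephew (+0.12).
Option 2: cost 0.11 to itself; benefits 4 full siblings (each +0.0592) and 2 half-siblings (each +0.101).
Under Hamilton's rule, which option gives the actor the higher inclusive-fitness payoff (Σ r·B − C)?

Option 1: r to a full niece or nephew = 0.25.
Option 1: Σ r·B − C = (1·0.25·0.12) − 0.38 = -0.35.
Option 2: r to a full sibling = 0.5.
Option 2: r to a half-sibling = 0.25.
Option 2: Σ r·B − C = (4·0.5·0.0592 + 2·0.25·0.101) − 0.11 = 0.0589.
Option 2 has the higher net inclusive-fitness payoff.

Option 2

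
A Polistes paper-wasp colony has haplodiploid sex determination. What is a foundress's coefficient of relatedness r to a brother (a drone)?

0.25

Her haploid brother carries none of their father's genes and a random half of their mother's genome; that half matches the maternal half of her own genome with probability 1/2: r = 1/2 · 1/2 = 1/4.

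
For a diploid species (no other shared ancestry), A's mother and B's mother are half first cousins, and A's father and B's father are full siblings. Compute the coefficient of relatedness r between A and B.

0.140625

With two independent routes of shared ancestry, r is the sum of the two contributions.
A and B are related in two ways: half second cousins through their mothers (r = 1/64) and first cousins through their fathers (r = 1/8).
r = 1/64 + 1/8 = 0.140625.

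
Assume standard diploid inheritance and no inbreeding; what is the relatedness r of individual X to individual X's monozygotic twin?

1

Each parent–offspring link contributes a factor of 1/2, and independent paths through distinct common ancestors add.
Monozygotic twins share every allele identical by descent: r = 1.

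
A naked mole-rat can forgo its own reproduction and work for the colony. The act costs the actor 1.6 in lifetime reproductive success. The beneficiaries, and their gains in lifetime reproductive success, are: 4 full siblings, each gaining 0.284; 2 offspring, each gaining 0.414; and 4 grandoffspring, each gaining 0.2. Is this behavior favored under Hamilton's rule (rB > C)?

No

Hamilton's rule: the trait is favored when the sum of r·B over every recipient exceeds the actor's cost C.
r to a full sibling = 0.5 (full sibs share both parents — two paths of length 2: r = 2·(1/2)^2 = 1/2).
r to an offspring = 0.5 (one parent–offspring link: r = (1/2)^1 = 1/2).
r to a grandoffspring = 1/4 (two parent–offspring links: r = (1/2)^2 = 1/4).
Summing one r·B term per recipient: 4·0.5·0.284 + 2·0.5·0.414 + 4·0.25·0.2 = 1.182.
1.182 < 1.6: the indirect benefit is less than the cost.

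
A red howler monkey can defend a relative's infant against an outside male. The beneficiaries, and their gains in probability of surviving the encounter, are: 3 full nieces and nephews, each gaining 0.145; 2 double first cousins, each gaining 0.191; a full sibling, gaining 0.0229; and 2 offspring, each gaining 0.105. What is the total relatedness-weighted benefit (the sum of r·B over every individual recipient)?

0.3207

r to a full niece or nephew = 1/4 (full aunt/uncle↔niece/nephew: two paths of length 3 through the shared grandparent pair: r = 2·(1/2)^3 = 1/4).
r to a double first cousin = 1/4 (double first cousins share both grandparent pairs — four paths of length 4: r = 4·(1/2)^4 = 1/4).
r to a full sibling = 0.5 (full sibs share both parents — two paths of length 2: r = 2·(1/2)^2 = 1/2).
r to an offspring = 0.5 (one parent–offspring link: r = (1/2)^1 = 1/2).
Summing one r·B term per recipient: 3·0.25·0.145 + 2·0.25·0.191 + 1·0.5·0.0229 + 2·0.5·0.105 = 0.3207.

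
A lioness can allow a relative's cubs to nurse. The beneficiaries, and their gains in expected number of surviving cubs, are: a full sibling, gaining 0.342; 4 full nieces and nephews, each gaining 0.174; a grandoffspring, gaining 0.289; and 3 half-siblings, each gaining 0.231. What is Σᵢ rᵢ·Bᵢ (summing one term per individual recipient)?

r to a full sibling = 1/2 (full sibs share both parents — two paths of length 2: r = 2·(1/2)^2 = 1/2).
r to a full niece or nephew = 0.25 (full aunt/uncle↔niece/nephew: two paths of length 3 through the shared grandparent pair: r = 2·(1/2)^3 = 1/4).
r to a grandoffspring = 1/4 (two parent–offspring links: r = (1/2)^2 = 1/4).
r to a half-sibling = 1/4 (half-sibs share one parent — one path of length 2: r = (1/2)^2 = 1/4).
Summing one r·B term per recipient: 1·0.5·0.342 + 4·0.25·0.174 + 1·0.25·0.289 + 3·0.25·0.231 = 0.5905.

0.5905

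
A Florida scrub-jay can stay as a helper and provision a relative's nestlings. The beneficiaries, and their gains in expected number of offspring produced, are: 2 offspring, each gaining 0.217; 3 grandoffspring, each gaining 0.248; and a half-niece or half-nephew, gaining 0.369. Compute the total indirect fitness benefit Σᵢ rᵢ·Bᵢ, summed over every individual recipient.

0.449125

r to an offspring = 1/2 (one parent–offspring link: r = (1/2)^1 = 1/2).
r to a grandoffspring = 1/4 (two parent–offspring links: r = (1/2)^2 = 1/4).
r to a half-niece or half-nephew = 0.125 (half-aunt/uncle↔niece/nephew: one path of length 3: r = (1/2)^3 = 1/8).
Summing one r·B term per recipient: 2·0.5·0.217 + 3·0.25·0.248 + 1·0.125·0.369 = 0.449125.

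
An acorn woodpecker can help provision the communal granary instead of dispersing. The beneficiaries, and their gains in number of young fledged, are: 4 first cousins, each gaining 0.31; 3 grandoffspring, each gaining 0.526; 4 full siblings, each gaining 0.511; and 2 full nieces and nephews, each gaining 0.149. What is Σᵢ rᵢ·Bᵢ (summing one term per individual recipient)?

1.646

r to a first cousin = 1/8 (first cousins share one grandparent pair — two paths of length 4: r = 2·(1/2)^4 = 1/8).
r to a grandoffspring = 0.25 (two parent–offspring links: r = (1/2)^2 = 1/4).
r to a full sibling = 0.5 (full sibs share both parents — two paths of length 2: r = 2·(1/2)^2 = 1/2).
r to a full niece or nephew = 0.25 (full aunt/uncle↔niece/nephew: two paths of length 3 through the shared grandparent pair: r = 2·(1/2)^3 = 1/4).
Summing one r·B term per recipient: 4·0.125·0.31 + 3·0.25·0.526 + 4·0.5·0.511 + 2·0.25·0.149 = 1.646.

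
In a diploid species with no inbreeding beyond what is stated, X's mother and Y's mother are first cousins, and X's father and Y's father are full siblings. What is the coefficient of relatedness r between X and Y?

0.15625

Wright's path rule: contributions from independent ancestry routes add.
X and Y are related in two ways: second cousins through their mothers (r = 1/32) and first cousins through their fathers (r = 1/8).
r = 1/32 + 1/8 = 0.15625.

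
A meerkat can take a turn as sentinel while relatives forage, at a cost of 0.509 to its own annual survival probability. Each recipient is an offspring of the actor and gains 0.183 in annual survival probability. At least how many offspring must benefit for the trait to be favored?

r to an offspring = 0.5 (one parent–offspring link: r = (1/2)^1 = 1/2).
Hamilton's rule: n·r·B > C  ⇒  n > C/(r·B) = 0.509/(0.5·0.183) = 5.563.
The smallest integer exceeding 5.563 is 6.

6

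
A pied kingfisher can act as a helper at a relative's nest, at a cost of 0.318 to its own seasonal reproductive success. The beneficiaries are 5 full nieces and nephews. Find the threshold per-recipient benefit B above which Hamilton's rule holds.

r to a full niece or nephew = 0.25 (full aunt/uncle↔niece/nephew: two paths of length 3 through the shared grandparent pair: r = 2·(1/2)^3 = 1/4).
Hamilton's rule with n recipients of equal r: n·r·B > C, so B > C/(n·r) = 0.318/(5·0.25) = 0.2544.

0.2544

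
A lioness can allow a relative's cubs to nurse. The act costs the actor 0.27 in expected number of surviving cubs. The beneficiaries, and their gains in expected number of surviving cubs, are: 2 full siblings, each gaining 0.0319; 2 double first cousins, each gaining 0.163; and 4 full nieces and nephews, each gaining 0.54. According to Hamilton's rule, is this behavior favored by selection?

Yes

Hamilton's rule: the trait is favored when the sum of r·B over every recipient exceeds the actor's cost C.
r to a full sibling = 1/2 (full sibs share both parents — two paths of length 2: r = 2·(1/2)^2 = 1/2).
r to a double first cousin = 0.25 (double first cousins share both grandparent pairs — four paths of length 4: r = 4·(1/2)^4 = 1/4).
r to a full niece or nephew = 1/4 (full aunt/uncle↔niece/nephew: two paths of length 3 through the shared grandparent pair: r = 2·(1/2)^3 = 1/4).
Summing one r·B term per recipient: 2·0.5·0.0319 + 2·0.25·0.163 + 4·0.25·0.54 = 0.6534.
0.6534 > 0.27: the indirect benefit exceeds the cost.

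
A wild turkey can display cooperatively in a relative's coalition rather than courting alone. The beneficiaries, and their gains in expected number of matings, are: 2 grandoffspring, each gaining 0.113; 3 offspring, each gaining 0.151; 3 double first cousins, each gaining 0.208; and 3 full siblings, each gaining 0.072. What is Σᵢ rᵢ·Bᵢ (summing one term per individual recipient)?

r to a grandoffspring = 1/4 (two parent–offspring links: r = (1/2)^2 = 1/4).
r to an offspring = 0.5 (one parent–offspring link: r = (1/2)^1 = 1/2).
r to a double first cousin = 1/4 (double first cousins share both grandparent pairs — four paths of length 4: r = 4·(1/2)^4 = 1/4).
r to a full sibling = 1/2 (full sibs share both parents — two paths of length 2: r = 2·(1/2)^2 = 1/2).
Summing one r·B term per recipient: 2·0.25·0.113 + 3·0.5·0.151 + 3·0.25·0.208 + 3·0.5·0.072 = 0.547.

0.547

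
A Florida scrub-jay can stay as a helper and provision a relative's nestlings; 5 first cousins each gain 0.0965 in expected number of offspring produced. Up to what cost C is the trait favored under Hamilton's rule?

r to a first cousin = 0.125 (first cousins share one grandparent pair — two paths of length 4: r = 2·(1/2)^4 = 1/8).
Hamilton's rule: n·r·B > C, so the trait is favored while C < n·r·B = 5·0.125·0.0965 = 0.0603125.

0.0603125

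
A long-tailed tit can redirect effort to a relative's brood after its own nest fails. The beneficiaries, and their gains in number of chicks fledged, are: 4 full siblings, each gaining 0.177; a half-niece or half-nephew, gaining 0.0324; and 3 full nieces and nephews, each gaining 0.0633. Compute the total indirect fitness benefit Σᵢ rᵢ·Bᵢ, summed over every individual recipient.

r to a full sibling = 0.5 (full sibs share both parents — two paths of length 2: r = 2·(1/2)^2 = 1/2).
r to a half-niece or half-nephew = 1/8 (half-aunt/uncle↔niece/nephew: one path of length 3: r = (1/2)^3 = 1/8).
r to a full niece or nephew = 1/4 (full aunt/uncle↔niece/nephew: two paths of length 3 through the shared grandparent pair: r = 2·(1/2)^3 = 1/4).
Summing one r·B term per recipient: 4·0.5·0.177 + 1·0.125·0.0324 + 3·0.25·0.0633 = 0.405525.

0.405525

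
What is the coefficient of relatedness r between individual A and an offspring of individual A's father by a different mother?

Each parent–offspring link contributes a factor of 1/2, and independent paths through distinct common ancestors add.
Half-sibs share one parent — one path of length 2: r = (1/2)^2 = 1/4.

0.25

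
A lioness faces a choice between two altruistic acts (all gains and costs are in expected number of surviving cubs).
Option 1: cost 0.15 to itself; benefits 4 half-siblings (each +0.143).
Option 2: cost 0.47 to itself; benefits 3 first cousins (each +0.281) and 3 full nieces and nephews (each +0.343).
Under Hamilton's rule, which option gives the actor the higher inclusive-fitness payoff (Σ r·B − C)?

Option 1: r to a half-sibling = 0.25.
Option 1: Σ r·B − C = (4·0.25·0.143) − 0.15 = -0.007.
Option 2: r to a first cousin = 0.125.
Option 2: r to a full niece or nephew = 0.25.
Option 2: Σ r·B − C = (3·0.125·0.281 + 3·0.25·0.343) − 0.47 = -0.107375.
Option 1 has the higher net inclusive-fitness payoff.

Option 1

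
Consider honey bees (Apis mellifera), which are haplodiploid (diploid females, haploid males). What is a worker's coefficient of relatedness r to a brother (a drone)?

Her haploid brother carries none of their father's genes and a random half of their mother's genome; that half matches the maternal half of her own genome with probability 1/2: r = 1/2 · 1/2 = 1/4.

0.25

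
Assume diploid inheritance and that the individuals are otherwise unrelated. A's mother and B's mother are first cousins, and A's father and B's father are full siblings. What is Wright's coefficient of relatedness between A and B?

0.15625

With two independent routes of shared ancestry, r is the sum of the two contributions.
A and B are related in two ways: second cousins through their mothers (r = 1/32) and first cousins through their fathers (r = 1/8).
r = 1/32 + 1/8 = 0.15625.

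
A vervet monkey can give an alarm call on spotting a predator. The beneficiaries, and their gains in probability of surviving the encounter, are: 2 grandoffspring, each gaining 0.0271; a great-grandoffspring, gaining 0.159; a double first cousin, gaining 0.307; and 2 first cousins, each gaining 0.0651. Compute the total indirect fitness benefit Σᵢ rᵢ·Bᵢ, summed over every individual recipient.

r to a grandoffspring = 0.25 (two parent–offspring links: r = (1/2)^2 = 1/4).
r to a great-grandoffspring = 1/8 (three parent–offspring links: r = (1/2)^3 = 1/8).
r to a double first cousin = 1/4 (double first cousins share both grandparent pairs — four paths of length 4: r = 4·(1/2)^4 = 1/4).
r to a first cousin = 1/8 (first cousins share one grandparent pair — two paths of length 4: r = 2·(1/2)^4 = 1/8).
Summing one r·B term per recipient: 2·0.25·0.0271 + 1·0.125·0.159 + 1·0.25·0.307 + 2·0.125·0.0651 = 0.12645.

0.12645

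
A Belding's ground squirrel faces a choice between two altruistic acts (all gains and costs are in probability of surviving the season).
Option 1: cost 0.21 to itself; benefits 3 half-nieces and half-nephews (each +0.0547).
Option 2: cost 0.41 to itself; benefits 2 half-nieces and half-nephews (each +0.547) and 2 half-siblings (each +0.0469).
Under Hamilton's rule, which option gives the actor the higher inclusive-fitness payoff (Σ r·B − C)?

Option 1: r to a half-niece or half-nephew = 0.125.
Option 1: Σ r·B − C = (3·0.125·0.0547) − 0.21 = -0.1894875.
Option 2: r to a half-niece or half-nephew = 0.125.
Option 2: r to a half-sibling = 0.25.
Option 2: Σ r·B − C = (2·0.125·0.547 + 2·0.25·0.0469) − 0.41 = -0.2498.
Option 1 has the higher net inclusive-fitness payoff.

Option 1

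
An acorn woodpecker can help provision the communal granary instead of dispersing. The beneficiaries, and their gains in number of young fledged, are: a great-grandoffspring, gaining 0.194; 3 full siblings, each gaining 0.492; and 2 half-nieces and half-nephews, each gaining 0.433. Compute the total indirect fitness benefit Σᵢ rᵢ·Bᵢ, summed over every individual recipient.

r to a great-grandoffspring = 0.125 (three parent–offspring links: r = (1/2)^3 = 1/8).
r to a full sibling = 1/2 (full sibs share both parents — two paths of length 2: r = 2·(1/2)^2 = 1/2).
r to a half-niece or half-nephew = 0.125 (half-aunt/uncle↔niece/nephew: one path of length 3: r = (1/2)^3 = 1/8).
Summing one r·B term per recipient: 1·0.125·0.194 + 3·0.5·0.492 + 2·0.125·0.433 = 0.8705.

0.8705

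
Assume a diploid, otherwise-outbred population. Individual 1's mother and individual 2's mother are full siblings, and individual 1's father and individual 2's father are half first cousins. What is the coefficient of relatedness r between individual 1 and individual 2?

0.140625

Wright's path rule: contributions from independent ancestry routes add.
Individual 1 and individual 2 are related in two ways: first cousins through their mothers (r = 1/8) and half second cousins through their fathers (r = 1/64).
r = 1/8 + 1/64 = 9/64 = 0.140625.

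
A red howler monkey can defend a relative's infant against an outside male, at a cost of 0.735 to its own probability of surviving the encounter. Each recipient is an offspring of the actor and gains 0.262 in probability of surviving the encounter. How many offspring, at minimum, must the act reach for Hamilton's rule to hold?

r to an offspring = 1/2 (one parent–offspring link: r = (1/2)^1 = 1/2).
Hamilton's rule: n·r·B > C  ⇒  n > C/(r·B) = 0.735/(0.5·0.262) = 5.611.
The smallest integer exceeding 5.611 is 6.

6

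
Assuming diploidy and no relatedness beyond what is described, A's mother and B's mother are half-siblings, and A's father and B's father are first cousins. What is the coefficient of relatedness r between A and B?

0.09375

With two independent routes of shared ancestry, r is the sum of the two contributions.
A and B are related in two ways: half first cousins through their mothers (r = 1/16) and second cousins through their fathers (r = 1/32).
r = 1/16 + 1/32 = 3/32 = 0.09375.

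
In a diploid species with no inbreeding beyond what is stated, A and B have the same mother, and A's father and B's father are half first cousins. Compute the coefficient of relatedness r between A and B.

0.265625

Wright's path rule: contributions from independent ancestry routes add.
A and B are related in two ways: half-sibs through their shared mother (r = 1/4) and half second cousins through their fathers (r = 1/64).
r = 1/4 + 1/64 = 0.265625.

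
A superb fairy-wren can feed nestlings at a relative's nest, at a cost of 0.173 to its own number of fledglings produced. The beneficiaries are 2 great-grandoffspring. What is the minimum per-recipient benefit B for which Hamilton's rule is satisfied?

r to a great-grandoffspring = 1/8 (three parent–offspring links: r = (1/2)^3 = 1/8).
Hamilton's rule with n recipients of equal r: n·r·B > C, so B > C/(n·r) = 0.173/(2·0.125) = 0.692.

0.692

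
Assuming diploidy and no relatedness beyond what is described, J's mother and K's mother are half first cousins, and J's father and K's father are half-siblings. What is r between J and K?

0.078125

Wright's path rule: contributions from independent ancestry routes add.
J and K are related in two ways: half second cousins through their mothers (r = 1/64) and half first cousins through their fathers (r = 1/16).
r = 1/64 + 1/16 = 5/64 = 0.078125.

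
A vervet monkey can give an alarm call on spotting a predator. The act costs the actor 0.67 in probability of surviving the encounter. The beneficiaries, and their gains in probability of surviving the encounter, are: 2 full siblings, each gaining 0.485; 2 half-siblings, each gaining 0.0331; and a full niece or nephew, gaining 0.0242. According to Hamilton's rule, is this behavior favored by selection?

Hamilton's rule: the trait is favored when the sum of r·B over every recipient exceeds the actor's cost C.
r to a full sibling = 0.5 (full sibs share both parents — two paths of length 2: r = 2·(1/2)^2 = 1/2).
r to a half-sibling = 1/4 (half-sibs share one parent — one path of length 2: r = (1/2)^2 = 1/4).
r to a full niece or nephew = 1/4 (full aunt/uncle↔niece/nephew: two paths of length 3 through the shared grandparent pair: r = 2·(1/2)^3 = 1/4).
Summing one r·B term per recipient: 2·0.5·0.485 + 2·0.25·0.0331 + 1·0.25·0.0242 = 0.5076.
0.5076 < 0.67: the indirect benefit is less than the cost.

No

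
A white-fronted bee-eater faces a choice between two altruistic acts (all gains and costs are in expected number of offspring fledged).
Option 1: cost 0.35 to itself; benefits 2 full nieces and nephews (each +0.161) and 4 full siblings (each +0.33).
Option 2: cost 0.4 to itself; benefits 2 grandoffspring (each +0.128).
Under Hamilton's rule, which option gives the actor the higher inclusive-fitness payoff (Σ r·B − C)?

Option 1

Option 1: r to a full niece or nephew = 0.25.
Option 1: r to a full sibling = 0.5.
Option 1: Σ r·B − C = (2·0.25·0.161 + 4·0.5·0.33) − 0.35 = 0.3905.
Option 2: r to a grandoffspring = 0.25.
Option 2: Σ r·B − C = (2·0.25·0.128) − 0.4 = -0.336.
Option 1 has the higher net inclusive-fitness payoff.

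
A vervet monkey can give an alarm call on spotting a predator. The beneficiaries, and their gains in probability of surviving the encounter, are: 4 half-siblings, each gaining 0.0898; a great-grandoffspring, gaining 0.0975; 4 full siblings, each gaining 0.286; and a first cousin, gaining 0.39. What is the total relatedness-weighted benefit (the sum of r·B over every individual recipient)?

0.7227375

r to a half-sibling = 1/4 (half-sibs share one parent — one path of length 2: r = (1/2)^2 = 1/4).
r to a great-grandoffspring = 0.125 (three parent–offspring links: r = (1/2)^3 = 1/8).
r to a full sibling = 0.5 (full sibs share both parents — two paths of length 2: r = 2·(1/2)^2 = 1/2).
r to a first cousin = 1/8 (first cousins share one grandparent pair — two paths of length 4: r = 2·(1/2)^4 = 1/8).
Summing one r·B term per recipient: 4·0.25·0.0898 + 1·0.125·0.0975 + 4·0.5·0.286 + 1·0.125·0.39 = 0.7227375.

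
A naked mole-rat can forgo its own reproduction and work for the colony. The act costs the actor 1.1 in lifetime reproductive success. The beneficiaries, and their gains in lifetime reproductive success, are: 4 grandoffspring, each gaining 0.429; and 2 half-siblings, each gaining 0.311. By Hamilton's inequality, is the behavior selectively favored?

Hamilton's rule: the trait is favored when the sum of r·B over every recipient exceeds the actor's cost C.
r to a grandoffspring = 1/4 (two parent–offspring links: r = (1/2)^2 = 1/4).
r to a half-sibling = 1/4 (half-sibs share one parent — one path of length 2: r = (1/2)^2 = 1/4).
Summing one r·B term per recipient: 4·0.25·0.429 + 2·0.25·0.311 = 0.5845.
0.5845 < 1.1: the indirect benefit is less than the cost.

No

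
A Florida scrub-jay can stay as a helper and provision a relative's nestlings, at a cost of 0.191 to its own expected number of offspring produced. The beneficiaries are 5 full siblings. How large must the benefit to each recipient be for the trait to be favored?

r to a full sibling = 1/2 (full sibs share both parents — two paths of length 2: r = 2·(1/2)^2 = 1/2).
Hamilton's rule with n recipients of equal r: n·r·B > C, so B > C/(n·r) = 0.191/(5·0.5) = 0.0764.

0.0764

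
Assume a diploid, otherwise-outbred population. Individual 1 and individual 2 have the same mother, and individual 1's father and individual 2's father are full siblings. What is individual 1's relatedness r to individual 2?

With two independent routes of shared ancestry, r is the sum of the two contributions.
Individual 1 and individual 2 are related in two ways: half-sibs through their shared mother (r = 1/4) and first cousins through their fathers (r = 1/8).
r = 1/4 + 1/8 = 0.375.

0.375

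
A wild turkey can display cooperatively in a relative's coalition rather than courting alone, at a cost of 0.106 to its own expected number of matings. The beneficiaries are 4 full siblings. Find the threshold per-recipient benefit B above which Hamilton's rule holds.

r to a full sibling = 0.5 (full sibs share both parents — two paths of length 2: r = 2·(1/2)^2 = 1/2).
Hamilton's rule with n recipients of equal r: n·r·B > C, so B > C/(n·r) = 0.106/(4·0.5) = 0.053.

0.053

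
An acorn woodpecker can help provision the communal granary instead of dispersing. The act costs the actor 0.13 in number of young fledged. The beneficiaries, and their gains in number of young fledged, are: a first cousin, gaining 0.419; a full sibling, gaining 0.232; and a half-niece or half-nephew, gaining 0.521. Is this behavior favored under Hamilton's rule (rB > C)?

Hamilton's rule: the trait is favored when the sum of r·B over every recipient exceeds the actor's cost C.
r to a first cousin = 0.125 (first cousins share one grandparent pair — two paths of length 4: r = 2·(1/2)^4 = 1/8).
r to a full sibling = 0.5 (full sibs share both parents — two paths of length 2: r = 2·(1/2)^2 = 1/2).
r to a half-niece or half-nephew = 1/8 (half-aunt/uncle↔niece/nephew: one path of length 3: r = (1/2)^3 = 1/8).
Summing one r·B term per recipient: 1·0.125·0.419 + 1·0.5·0.232 + 1·0.125·0.521 = 0.2335.
0.2335 > 0.13: the indirect benefit exceeds the cost.

Yes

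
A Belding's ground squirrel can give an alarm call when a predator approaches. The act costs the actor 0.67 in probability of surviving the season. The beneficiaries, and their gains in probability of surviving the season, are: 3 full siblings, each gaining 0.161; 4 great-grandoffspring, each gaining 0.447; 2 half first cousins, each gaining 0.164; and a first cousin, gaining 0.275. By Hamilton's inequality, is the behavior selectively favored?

Hamilton's rule: the trait is favored when the sum of r·B over every recipient exceeds the actor's cost C.
r to a full sibling = 1/2 (full sibs share both parents — two paths of length 2: r = 2·(1/2)^2 = 1/2).
r to a great-grandoffspring = 1/8 (three parent–offspring links: r = (1/2)^3 = 1/8).
r to a half first cousin = 1/16 (half first cousins share one grandparent — one path of length 4: r = (1/2)^4 = 1/16).
r to a first cousin = 0.125 (first cousins share one grandparent pair — two paths of length 4: r = 2·(1/2)^4 = 1/8).
Summing one r·B term per recipient: 3·0.5·0.161 + 4·0.125·0.447 + 2·0.0625·0.164 + 1·0.125·0.275 = 0.519875.
0.519875 < 0.67: the indirect benefit is less than the cost.

No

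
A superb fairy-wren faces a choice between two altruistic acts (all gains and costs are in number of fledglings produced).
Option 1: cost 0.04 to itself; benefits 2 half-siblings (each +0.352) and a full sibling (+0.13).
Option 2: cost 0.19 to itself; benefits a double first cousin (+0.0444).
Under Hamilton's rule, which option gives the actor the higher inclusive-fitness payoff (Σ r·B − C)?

Option 1

Option 1: r to a half-sibling = 0.25.
Option 1: r to a full sibling = 0.5.
Option 1: Σ r·B − C = (2·0.25·0.352 + 1·0.5·0.13) − 0.04 = 0.201.
Option 2: r to a double first cousin = 0.25.
Option 2: Σ r·B − C = (1·0.25·0.0444) − 0.19 = -0.1789.
Option 1 has the higher net inclusive-fitness payoff.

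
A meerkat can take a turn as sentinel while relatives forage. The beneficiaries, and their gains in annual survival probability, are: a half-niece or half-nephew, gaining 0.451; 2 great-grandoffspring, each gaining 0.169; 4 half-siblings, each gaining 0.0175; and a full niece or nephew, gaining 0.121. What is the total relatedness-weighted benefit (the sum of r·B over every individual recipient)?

r to a half-niece or half-nephew = 0.125 (half-aunt/uncle↔niece/nephew: one path of length 3: r = (1/2)^3 = 1/8).
r to a great-grandoffspring = 1/8 (three parent–offspring links: r = (1/2)^3 = 1/8).
r to a half-sibling = 1/4 (half-sibs share one parent — one path of length 2: r = (1/2)^2 = 1/4).
r to a full niece or nephew = 0.25 (full aunt/uncle↔niece/nephew: two paths of length 3 through the shared grandparent pair: r = 2·(1/2)^3 = 1/4).
Summing one r·B term per recipient: 1·0.125·0.451 + 2·0.125·0.169 + 4·0.25·0.0175 + 1·0.25·0.121 = 0.146375.

0.146375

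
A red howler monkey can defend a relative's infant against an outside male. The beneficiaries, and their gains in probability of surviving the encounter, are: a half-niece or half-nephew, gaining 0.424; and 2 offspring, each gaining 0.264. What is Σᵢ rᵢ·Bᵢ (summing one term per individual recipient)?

r to a half-niece or half-nephew = 0.125 (half-aunt/uncle↔niece/nephew: one path of length 3: r = (1/2)^3 = 1/8).
r to an offspring = 1/2 (one parent–offspring link: r = (1/2)^1 = 1/2).
Summing one r·B term per recipient: 1·0.125·0.424 + 2·0.5·0.264 = 0.317.

0.317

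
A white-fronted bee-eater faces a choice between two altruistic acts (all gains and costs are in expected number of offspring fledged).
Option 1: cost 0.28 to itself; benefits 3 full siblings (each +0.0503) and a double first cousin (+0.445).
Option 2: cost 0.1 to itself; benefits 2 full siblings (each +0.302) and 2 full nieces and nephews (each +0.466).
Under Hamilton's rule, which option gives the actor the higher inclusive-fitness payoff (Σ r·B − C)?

Option 2

Option 1: r to a full sibling = 0.5.
Option 1: r to a double first cousin = 0.25.
Option 1: Σ r·B − C = (3·0.5·0.0503 + 1·0.25·0.445) − 0.28 = -0.0933.
Option 2: r to a full sibling = 0.5.
Option 2: r to a full niece or nephew = 0.25.
Option 2: Σ r·B − C = (2·0.5·0.302 + 2·0.25·0.466) − 0.1 = 0.435.
Option 2 has the higher net inclusive-fitness payoff.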